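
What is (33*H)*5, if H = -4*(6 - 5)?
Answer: -660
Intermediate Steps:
H = -4 (H = -4*1 = -4)
(33*H)*5 = (33*(-4))*5 = -132*5 = -660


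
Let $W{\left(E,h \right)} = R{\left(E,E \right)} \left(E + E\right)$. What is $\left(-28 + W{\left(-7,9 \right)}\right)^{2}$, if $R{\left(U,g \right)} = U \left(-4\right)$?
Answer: $176400$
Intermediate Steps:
$R{\left(U,g \right)} = - 4 U$
$W{\left(E,h \right)} = - 8 E^{2}$ ($W{\left(E,h \right)} = - 4 E \left(E + E\right) = - 4 E 2 E = - 8 E^{2}$)
$\left(-28 + W{\left(-7,9 \right)}\right)^{2} = \left(-28 - 8 \left(-7\right)^{2}\right)^{2} = \left(-28 - 392\right)^{2} = \left(-420\right)^{2} = 176400$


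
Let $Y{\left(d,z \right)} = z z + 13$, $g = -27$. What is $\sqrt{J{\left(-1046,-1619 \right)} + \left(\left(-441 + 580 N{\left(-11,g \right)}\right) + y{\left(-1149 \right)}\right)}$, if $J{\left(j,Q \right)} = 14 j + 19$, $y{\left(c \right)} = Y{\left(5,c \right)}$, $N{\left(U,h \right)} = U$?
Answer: $4 \sqrt{81173} \approx 1139.6$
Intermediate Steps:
$Y{\left(d,z \right)} = 13 + z^{2}$ ($Y{\left(d,z \right)} = z^{2} + 13 = 13 + z^{2}$)
$y{\left(c \right)} = 13 + c^{2}$
$J{\left(j,Q \right)} = 19 + 14 j$
$\sqrt{J{\left(-1046,-1619 \right)} + \left(\left(-441 + 580 N{\left(-11,g \right)}\right) + y{\left(-1149 \right)}\right)} = \sqrt{\left(19 + 14 \left(-1046\right)\right) + \left(\left(-441 + 580 \left(-11\right)\right) + \left(13 + \left(-1149\right)^{2}\right)\right)} = \sqrt{\left(19 - 14644\right) + \left(\left(-441 - 6380\right) + \left(13 + 1320201\right)\right)} = \sqrt{-14625 + \left(-6821 + 1320214\right)} = \sqrt{-14625 + 1313393} = \sqrt{1298768} = 4 \sqrt{81173}$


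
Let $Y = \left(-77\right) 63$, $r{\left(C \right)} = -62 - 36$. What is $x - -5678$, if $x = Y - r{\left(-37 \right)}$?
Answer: $925$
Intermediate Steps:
$r{\left(C \right)} = -98$
$Y = -4851$
$x = -4753$ ($x = -4851 - -98 = -4851 + 98 = -4753$)
$x - -5678 = -4753 - -5678 = -4753 + 5678 = 925$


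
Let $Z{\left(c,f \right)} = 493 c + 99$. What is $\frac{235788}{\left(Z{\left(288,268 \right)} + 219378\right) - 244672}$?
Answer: $\frac{235788}{116789} \approx 2.0189$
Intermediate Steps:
$Z{\left(c,f \right)} = 99 + 493 c$
$\frac{235788}{\left(Z{\left(288,268 \right)} + 219378\right) - 244672} = \frac{235788}{\left(\left(99 + 493 \cdot 288\right) + 219378\right) - 244672} = \frac{235788}{\left(\left(99 + 141984\right) + 219378\right) - 244672} = \frac{235788}{\left(142083 + 219378\right) - 244672} = \frac{235788}{361461 - 244672} = \frac{235788}{116789}$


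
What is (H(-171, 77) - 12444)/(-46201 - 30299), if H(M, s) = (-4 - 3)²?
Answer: 2479/15300 ≈ 0.16203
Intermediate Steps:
H(M, s) = 49 (H(M, s) = (-7)² = 49)
(H(-171, 77) - 12444)/(-46201 - 30299) = (49 - 12444)/(-46201 - 30299) = -12395/(-76500) = -12395*(-1/76500) = 2479/15300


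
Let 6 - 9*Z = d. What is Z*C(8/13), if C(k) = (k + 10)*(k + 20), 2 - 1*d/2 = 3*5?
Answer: 394496/507 ≈ 778.10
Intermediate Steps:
d = -26 (d = 4 - 6*5 = 4 - 2*15 = 4 - 30 = -26)
Z = 32/9 (Z = 2/3 - 1/9*(-26) = 2/3 + 26/9 = 32/9 ≈ 3.5556)
C(k) = (10 + k)*(20 + k)
Z*C(8/13) = 32*(200 + (8/13)**2 + 30*(8/13))/9 = 32*(200 + 64/169 + 240/13)/9 = (32/9)*(36984/169) = 394496/507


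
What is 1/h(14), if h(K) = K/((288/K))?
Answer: 72/49 ≈ 1.4694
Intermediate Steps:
h(K) = K**2/288 (h(K) = K*(K/288) = K**2/288)
1/h(14) = 1/((1/288)*14**2) = 1/((1/288)*196) = 1/(49/72) = 72/49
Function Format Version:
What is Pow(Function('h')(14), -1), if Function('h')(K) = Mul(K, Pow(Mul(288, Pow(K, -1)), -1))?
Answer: Rational(72, 49) ≈ 1.4694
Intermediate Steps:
Function('h')(K) = Mul(Rational(1, 288), Pow(K, 2)) (Function('h')(K) = Mul(K, Mul(Rational(1, 288), K)) = Mul(Rational(1, 288), Pow(K, 2)))
Pow(Function('h')(14), -1) = Pow(Mul(Rational(1, 288), Pow(14, 2)), -1) = Pow(Mul(Rational(1, 288), 196), -1) = Pow(Rational(49, 72), -1) = Rational(72, 49)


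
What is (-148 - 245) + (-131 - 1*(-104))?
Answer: -420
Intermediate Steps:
(-148 - 245) + (-131 - 1*(-104)) = -393 + (-131 + 104) = -393 - 27 = -420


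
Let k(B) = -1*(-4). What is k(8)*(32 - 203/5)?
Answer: -172/5 ≈ -34.400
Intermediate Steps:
k(B) = 4
k(8)*(32 - 203/5) = 4*(32 - 203/5) = 4*(-43/5) = -172/5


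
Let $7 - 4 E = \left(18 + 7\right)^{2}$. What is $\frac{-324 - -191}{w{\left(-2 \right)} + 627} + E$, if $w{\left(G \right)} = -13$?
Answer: $- \frac{47498}{307} \approx -154.72$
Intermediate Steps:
$E = - \frac{309}{2}$ ($E = \frac{7}{4} - \frac{\left(18 + 7\right)^{2}}{4} = \frac{7}{4} - \frac{25^{2}}{4} = \frac{7}{4} - \frac{625}{4} = - \frac{309}{2} \approx -154.5$)
$\frac{-324 - -191}{w{\left(-2 \right)} + 627} + E = \frac{-324 - -191}{-13 + 627} - \frac{309}{2} = \frac{-324 + 191}{614} - \frac{309}{2} = \frac{1}{614} \left(-133\right) - \frac{309}{2} = - \frac{133}{614} - \frac{309}{2} = - \frac{47498}{307}$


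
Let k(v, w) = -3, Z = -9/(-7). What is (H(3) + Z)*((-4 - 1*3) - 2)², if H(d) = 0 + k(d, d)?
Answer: -972/7 ≈ -138.86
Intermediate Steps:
Z = 9/7 (Z = -9*(-⅐) = 9/7 ≈ 1.2857)
H(d) = -3 (H(d) = 0 - 3 = -3)
(H(3) + Z)*((-4 - 1*3) - 2)² = (-3 + 9/7)*((-4 - 1*3) - 2)² = -12*((-4 - 3) - 2)²/7 = -12*(-7 - 2)²/7 = -12/7*(-9)² = -12/7*81 = -972/7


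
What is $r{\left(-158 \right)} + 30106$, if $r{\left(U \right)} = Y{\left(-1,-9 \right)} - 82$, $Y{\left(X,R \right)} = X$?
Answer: $30023$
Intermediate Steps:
$r{\left(U \right)} = -83$ ($r{\left(U \right)} = -1 - 82 = -83$)
$r{\left(-158 \right)} + 30106 = -83 + 30106 = 30023$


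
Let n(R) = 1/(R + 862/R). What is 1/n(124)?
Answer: 8119/62 ≈ 130.95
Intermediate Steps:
1/n(124) = 1/(124/(862 + 124**2)) = 1/(124/(862 + 15376)) = 1/(124/16238) = 1/(124*(1/16238)) = 1/(62/8119) = 8119/62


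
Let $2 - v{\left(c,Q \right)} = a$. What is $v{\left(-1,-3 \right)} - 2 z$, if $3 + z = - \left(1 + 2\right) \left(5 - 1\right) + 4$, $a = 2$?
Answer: $22$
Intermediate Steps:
$v{\left(c,Q \right)} = 0$ ($v{\left(c,Q \right)} = 2 - 2 = 0$)
$z = -11$ ($z = -3 + \left(- \left(1 + 2\right) \left(5 - 1\right) + 4\right) = -3 + \left(- 3 \cdot 4 + 4\right) = -3 + \left(\left(-1\right) 12 + 4\right) = -3 + \left(-12 + 4\right) = -3 - 8 = -11$)
$v{\left(-1,-3 \right)} - 2 z = 0 - -22 = 0 + 22 = 22$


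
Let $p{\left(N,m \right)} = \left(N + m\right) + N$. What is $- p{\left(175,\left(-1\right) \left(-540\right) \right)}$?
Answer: $-890$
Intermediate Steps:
$p{\left(N,m \right)} = m + 2 N$
$- p{\left(175,\left(-1\right) \left(-540\right) \right)} = - (\left(-1\right) \left(-540\right) + 2 \cdot 175) = - (540 + 350) = \left(-1\right) 890 = -890$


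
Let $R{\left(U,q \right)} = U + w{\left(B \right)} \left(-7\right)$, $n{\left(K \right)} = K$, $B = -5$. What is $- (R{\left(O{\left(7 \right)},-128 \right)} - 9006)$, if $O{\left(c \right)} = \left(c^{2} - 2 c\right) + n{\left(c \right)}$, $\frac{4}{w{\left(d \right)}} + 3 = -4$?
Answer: $8960$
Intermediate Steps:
$w{\left(d \right)} = - \frac{4}{7}$ ($w{\left(d \right)} = \frac{4}{-3 - 4} = \frac{4}{-7} = 4 \left(- \frac{1}{7}\right) = - \frac{4}{7}$)
$O{\left(c \right)} = c^{2} - c$ ($O{\left(c \right)} = \left(c^{2} - 2 c\right) + c = c^{2} - c$)
$R{\left(U,q \right)} = 4 + U$ ($R{\left(U,q \right)} = U - -4 = U + 4 = 4 + U$)
$- (R{\left(O{\left(7 \right)},-128 \right)} - 9006) = - (\left(4 + 7 \left(-1 + 7\right)\right) - 9006) = - (\left(4 + 7 \cdot 6\right) - 9006) = - (\left(4 + 42\right) - 9006) = - (46 - 9006) = \left(-1\right) \left(-8960\right) = 8960$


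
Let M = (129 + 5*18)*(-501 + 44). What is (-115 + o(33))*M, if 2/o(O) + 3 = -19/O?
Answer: 682365894/59 ≈ 1.1566e+7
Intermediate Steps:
o(O) = 2/(-3 - 19/O)
M = -100083 (M = (129 + 90)*(-457) = 219*(-457) = -100083)
(-115 + o(33))*M = (-115 - 2*33/(19 + 3*33))*(-100083) = (-115 - 2*33/(19 + 99))*(-100083) = (-115 - 2*33/118)*(-100083) = (-115 - 2*33*1/118)*(-100083) = (-115 - 33/59)*(-100083) = -6818/59*(-100083) = 682365894/59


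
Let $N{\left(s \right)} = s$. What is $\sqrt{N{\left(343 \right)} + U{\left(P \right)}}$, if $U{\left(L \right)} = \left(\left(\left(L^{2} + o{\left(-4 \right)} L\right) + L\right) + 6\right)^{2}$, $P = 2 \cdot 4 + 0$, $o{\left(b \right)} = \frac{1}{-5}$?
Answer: $\frac{\sqrt{154499}}{5} \approx 78.613$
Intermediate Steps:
$o{\left(b \right)} = - \frac{1}{5}$
$P = 8$ ($P = 8 + 0 = 8$)
$U{\left(L \right)} = \left(6 + L^{2} + \frac{4 L}{5}\right)^{2}$ ($U{\left(L \right)} = \left(\left(\left(L^{2} - \frac{L}{5}\right) + L\right) + 6\right)^{2} = \left(\left(L^{2} + \frac{4 L}{5}\right) + 6\right)^{2} = \left(6 + L^{2} + \frac{4 L}{5}\right)^{2}$)
$\sqrt{N{\left(343 \right)} + U{\left(P \right)}} = \sqrt{343 + \frac{\left(30 + 4 \cdot 8 + 5 \cdot 8^{2}\right)^{2}}{25}} = \sqrt{343 + \frac{\left(30 + 32 + 5 \cdot 64\right)^{2}}{25}} = \sqrt{343 + \frac{\left(30 + 32 + 320\right)^{2}}{25}} = \sqrt{343 + \frac{382^{2}}{25}} = \sqrt{343 + \frac{1}{25} \cdot 145924} = \sqrt{343 + \frac{145924}{25}} = \sqrt{\frac{154499}{25}} = \frac{\sqrt{154499}}{5}$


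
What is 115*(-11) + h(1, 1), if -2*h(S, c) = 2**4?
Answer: -1273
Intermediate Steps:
h(S, c) = -8 (h(S, c) = -1/2*2**4 = -1/2*16 = -8)
115*(-11) + h(1, 1) = 115*(-11) - 8 = -1265 - 8 = -1273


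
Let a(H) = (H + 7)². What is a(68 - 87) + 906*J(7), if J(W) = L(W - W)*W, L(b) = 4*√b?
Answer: 144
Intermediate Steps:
J(W) = 0 (J(W) = (4*√(W - W))*W = (4*√0)*W = (4*0)*W = 0*W = 0)
a(H) = (7 + H)²
a(68 - 87) + 906*J(7) = (7 + (68 - 87))² + 906*0 = (7 - 19)² + 0 = (-12)² + 0 = 144 + 0 = 144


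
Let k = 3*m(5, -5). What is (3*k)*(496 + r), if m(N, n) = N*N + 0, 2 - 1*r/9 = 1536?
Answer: -2994750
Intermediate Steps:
r = -13806 (r = 18 - 9*1536 = 18 - 13824 = -13806)
m(N, n) = N² (m(N, n) = N² + 0 = N²)
k = 75 (k = 3*5² = 3*25 = 75)
(3*k)*(496 + r) = (3*75)*(496 - 13806) = 225*(-13310) = -2994750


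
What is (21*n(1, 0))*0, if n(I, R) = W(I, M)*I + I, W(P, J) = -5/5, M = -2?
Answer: 0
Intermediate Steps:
W(P, J) = -1 (W(P, J) = -5*⅕ = -1)
n(I, R) = 0 (n(I, R) = -I + I = 0)
(21*n(1, 0))*0 = (21*0)*0 = 0*0 = 0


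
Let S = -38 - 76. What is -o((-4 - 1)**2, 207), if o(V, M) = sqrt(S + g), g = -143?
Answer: -I*sqrt(257) ≈ -16.031*I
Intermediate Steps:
S = -114
o(V, M) = I*sqrt(257) (o(V, M) = sqrt(-114 - 143) = sqrt(-257) = I*sqrt(257))
-o((-4 - 1)**2, 207) = -I*sqrt(257)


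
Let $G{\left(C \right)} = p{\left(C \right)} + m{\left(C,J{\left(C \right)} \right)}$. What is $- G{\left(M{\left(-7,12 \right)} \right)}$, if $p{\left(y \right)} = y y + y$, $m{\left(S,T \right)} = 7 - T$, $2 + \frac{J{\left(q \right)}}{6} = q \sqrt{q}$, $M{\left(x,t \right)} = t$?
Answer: $-175 + 144 \sqrt{3} \approx 74.415$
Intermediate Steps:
$J{\left(q \right)} = -12 + 6 q^{\frac{3}{2}}$ ($J{\left(q \right)} = -12 + 6 q \sqrt{q} = -12 + 6 q^{\frac{3}{2}}$)
$p{\left(y \right)} = y + y^{2}$ ($p{\left(y \right)} = y^{2} + y = y + y^{2}$)
$G{\left(C \right)} = 19 - 6 C^{\frac{3}{2}} + C \left(1 + C\right)$ ($G{\left(C \right)} = C \left(1 + C\right) - \left(-19 + 6 C^{\frac{3}{2}}\right) = 19 - 6 C^{\frac{3}{2}} + C \left(1 + C\right)$)
$- G{\left(M{\left(-7,12 \right)} \right)} = - (19 - 6 \cdot 12^{\frac{3}{2}} + 12 \left(1 + 12\right)) = - (19 - 6 \cdot 24 \sqrt{3} + 12 \cdot 13) = - (19 - 144 \sqrt{3} + 156) = - (175 - 144 \sqrt{3}) = -175 + 144 \sqrt{3}$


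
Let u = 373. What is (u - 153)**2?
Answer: 48400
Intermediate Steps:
(u - 153)**2 = (373 - 153)**2 = 220**2 = 48400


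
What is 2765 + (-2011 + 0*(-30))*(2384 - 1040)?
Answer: -2700019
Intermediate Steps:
2765 + (-2011 + 0*(-30))*(2384 - 1040) = 2765 + (-2011 + 0)*1344 = 2765 - 2011*1344 = 2765 - 2702784 = -2700019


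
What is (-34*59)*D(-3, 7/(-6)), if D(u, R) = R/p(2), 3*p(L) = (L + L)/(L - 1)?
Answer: 7021/4 ≈ 1755.3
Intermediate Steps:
p(L) = 2*L/(3*(-1 + L)) (p(L) = ((L + L)/(L - 1))/3 = ((2*L)/(-1 + L))/3 = (2*L/(-1 + L))/3 = 2*L/(3*(-1 + L)))
D(u, R) = 3*R/4 (D(u, R) = R/(((⅔)*2/(-1 + 2))) = R/(((⅔)*2/1)) = R/(((⅔)*2*1)) = R/(4/3) = R*(¾) = 3*R/4)
(-34*59)*D(-3, 7/(-6)) = (-34*59)*(3*(7/(-6))/4) = -3009*7*(-⅙)/2 = -3009*(-7)/(2*6) = -2006*(-7/8) = 7021/4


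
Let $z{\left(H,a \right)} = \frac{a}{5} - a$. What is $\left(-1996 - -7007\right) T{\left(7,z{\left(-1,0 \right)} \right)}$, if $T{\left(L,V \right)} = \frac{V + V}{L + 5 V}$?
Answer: $0$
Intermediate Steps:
$z{\left(H,a \right)} = - \frac{4 a}{5}$ ($z{\left(H,a \right)} = a \frac{1}{5} - a = \frac{a}{5} - a = - \frac{4 a}{5}$)
$T{\left(L,V \right)} = \frac{2 V}{L + 5 V}$
$\left(-1996 - -7007\right) T{\left(7,z{\left(-1,0 \right)} \right)} = \left(-1996 - -7007\right) \frac{2 \left(\left(- \frac{4}{5}\right) 0\right)}{7 + 5 \left(\left(- \frac{4}{5}\right) 0\right)} = \left(-1996 + 7007\right) 2 \cdot 0 \frac{1}{7 + 5 \cdot 0} = 5011 \cdot 2 \cdot 0 \frac{1}{7 + 0} = 5011 \cdot 2 \cdot 0 \cdot \frac{1}{7} = 5011 \cdot 0 = 0$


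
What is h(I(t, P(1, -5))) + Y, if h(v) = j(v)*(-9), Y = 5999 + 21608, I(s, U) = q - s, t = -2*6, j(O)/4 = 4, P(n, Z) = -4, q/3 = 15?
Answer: 27463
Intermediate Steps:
q = 45 (q = 3*15 = 45)
j(O) = 16 (j(O) = 4*4 = 16)
t = -12
I(s, U) = 45 - s
Y = 27607
h(v) = -144 (h(v) = 16*(-9) = -144)
h(I(t, P(1, -5))) + Y = -144 + 27607 = 27463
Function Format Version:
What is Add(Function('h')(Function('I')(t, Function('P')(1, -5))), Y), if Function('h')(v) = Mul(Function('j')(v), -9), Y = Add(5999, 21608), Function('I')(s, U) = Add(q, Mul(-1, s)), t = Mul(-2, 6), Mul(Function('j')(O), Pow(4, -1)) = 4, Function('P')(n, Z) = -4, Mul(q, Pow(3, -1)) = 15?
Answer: 27463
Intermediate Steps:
q = 45 (q = Mul(3, 15) = 45)
Function('j')(O) = 16 (Function('j')(O) = Mul(4, 4) = 16)
t = -12
Function('I')(s, U) = Add(45, Mul(-1, s))
Y = 27607
Function('h')(v) = -144 (Function('h')(v) = Mul(16, -9) = -144)
Add(Function('h')(Function('I')(t, Function('P')(1, -5))), Y) = Add(-144, 27607) = 27463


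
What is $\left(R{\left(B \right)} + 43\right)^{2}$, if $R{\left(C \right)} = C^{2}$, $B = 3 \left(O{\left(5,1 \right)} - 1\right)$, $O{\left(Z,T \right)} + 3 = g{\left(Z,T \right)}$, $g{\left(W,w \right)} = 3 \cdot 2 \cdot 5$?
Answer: $37540129$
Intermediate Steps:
$g{\left(W,w \right)} = 30$ ($g{\left(W,w \right)} = 6 \cdot 5 = 30$)
$O{\left(Z,T \right)} = 27$ ($O{\left(Z,T \right)} = -3 + 30 = 27$)
$B = 78$ ($B = 3 \left(27 - 1\right) = 3 \cdot 26 = 78$)
$\left(R{\left(B \right)} + 43\right)^{2} = \left(78^{2} + 43\right)^{2} = \left(6084 + 43\right)^{2} = 6127^{2} = 37540129$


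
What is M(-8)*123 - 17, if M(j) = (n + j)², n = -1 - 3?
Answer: 17695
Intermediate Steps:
n = -4
M(j) = (-4 + j)²
M(-8)*123 - 17 = (-4 - 8)²*123 - 17 = (-12)²*123 - 17 = 144*123 - 17 = 17712 - 17 = 17695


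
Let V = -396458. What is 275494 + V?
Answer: -120964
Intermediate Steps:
275494 + V = 275494 - 396458 = -120964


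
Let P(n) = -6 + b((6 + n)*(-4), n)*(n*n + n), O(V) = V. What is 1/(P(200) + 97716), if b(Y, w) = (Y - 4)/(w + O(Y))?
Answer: 13/1963680 ≈ 6.6202e-6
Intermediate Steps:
b(Y, w) = (-4 + Y)/(Y + w) (b(Y, w) = (Y - 4)/(w + Y) = (-4 + Y)/(Y + w))
P(n) = -6 + (-28 - 4*n)*(n + n²)/(-24 - 3*n) (P(n) = -6 + ((-4 + (6 + n)*(-4))/((6 + n)*(-4) + n))*(n*n + n) = -6 + ((-4 + (-24 - 4*n))/((-24 - 4*n) + n))*(n² + n) = -6 + ((-28 - 4*n)/(-24 - 3*n))*(n + n²) = -6 + (-28 - 4*n)*(n + n²)/(-24 - 3*n))
1/(P(200) + 97716) = 1/(2*(-72 + 2*200³ + 5*200 + 16*200²)/(3*(8 + 200)) + 97716) = 1/((⅔)*(-72 + 2*8000000 + 1000 + 16*40000)/208 + 97716) = 1/((⅔)*(1/208)*(-72 + 16000000 + 1000 + 640000) + 97716) = 1/((⅔)*(1/208)*16640928 + 97716) = 1/(693372/13 + 97716) = 1/(1963680/13) = 13/1963680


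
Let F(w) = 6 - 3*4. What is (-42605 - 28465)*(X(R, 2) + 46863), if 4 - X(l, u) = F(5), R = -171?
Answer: -3331264110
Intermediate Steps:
F(w) = -6 (F(w) = 6 - 12 = -6)
X(l, u) = 10 (X(l, u) = 4 - 1*(-6) = 4 + 6 = 10)
(-42605 - 28465)*(X(R, 2) + 46863) = (-42605 - 28465)*(10 + 46863) = -71070*46873 = -3331264110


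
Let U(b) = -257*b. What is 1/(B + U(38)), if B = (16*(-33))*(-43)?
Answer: 1/12938 ≈ 7.7292e-5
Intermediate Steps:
B = 22704 (B = -528*(-43) = 22704)
1/(B + U(38)) = 1/(22704 - 257*38) = 1/(22704 - 9766) = 1/12938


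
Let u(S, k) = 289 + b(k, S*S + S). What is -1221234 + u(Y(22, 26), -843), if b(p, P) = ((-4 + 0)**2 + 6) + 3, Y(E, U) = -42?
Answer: -1220920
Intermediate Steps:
b(p, P) = 25 (b(p, P) = ((-4)**2 + 6) + 3 = (16 + 6) + 3 = 22 + 3 = 25)
u(S, k) = 314 (u(S, k) = 289 + 25 = 314)
-1221234 + u(Y(22, 26), -843) = -1221234 + 314 = -1220920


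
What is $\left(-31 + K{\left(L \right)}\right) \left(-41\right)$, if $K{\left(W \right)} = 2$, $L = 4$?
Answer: $1189$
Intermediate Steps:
$\left(-31 + K{\left(L \right)}\right) \left(-41\right) = \left(-31 + 2\right) \left(-41\right) = \left(-29\right) \left(-41\right) = 1189$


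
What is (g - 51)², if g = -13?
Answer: 4096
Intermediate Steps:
(g - 51)² = (-13 - 51)² = (-64)² = 4096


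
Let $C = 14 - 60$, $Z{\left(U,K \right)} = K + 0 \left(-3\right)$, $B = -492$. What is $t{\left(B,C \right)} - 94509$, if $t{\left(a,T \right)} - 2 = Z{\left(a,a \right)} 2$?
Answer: $-95491$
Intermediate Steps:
$Z{\left(U,K \right)} = K$ ($Z{\left(U,K \right)} = K + 0 = K$)
$C = -46$ ($C = 14 - 60 = -46$)
$t{\left(a,T \right)} = 2 + 2 a$ ($t{\left(a,T \right)} = 2 + a 2 = 2 + 2 a$)
$t{\left(B,C \right)} - 94509 = \left(2 + 2 \left(-492\right)\right) - 94509 = \left(2 - 984\right) - 94509 = -982 - 94509 = -95491$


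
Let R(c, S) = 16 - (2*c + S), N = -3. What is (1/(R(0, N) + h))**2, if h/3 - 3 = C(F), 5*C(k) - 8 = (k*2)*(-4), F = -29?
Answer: 1/29584 ≈ 3.3802e-5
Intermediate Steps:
C(k) = 8/5 - 8*k/5 (C(k) = 8/5 + ((k*2)*(-4))/5 = 8/5 + ((2*k)*(-4))/5 = 8/5 + (-8*k)/5 = 8/5 - 8*k/5)
h = 153 (h = 9 + 3*(8/5 - 8/5*(-29)) = 9 + 3*(8/5 + 232/5) = 9 + 3*48 = 9 + 144 = 153)
R(c, S) = 16 - S - 2*c (R(c, S) = 16 - (S + 2*c) = 16 + (-S - 2*c) = 16 - S - 2*c)
(1/(R(0, N) + h))**2 = (1/((16 - 1*(-3) - 2*0) + 153))**2 = (1/((16 + 3 + 0) + 153))**2 = (1/(19 + 153))**2 = (1/172)**2 = 1/29584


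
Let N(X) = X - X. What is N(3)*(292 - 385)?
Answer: 0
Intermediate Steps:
N(X) = 0
N(3)*(292 - 385) = 0*(292 - 385) = 0*(-93) = 0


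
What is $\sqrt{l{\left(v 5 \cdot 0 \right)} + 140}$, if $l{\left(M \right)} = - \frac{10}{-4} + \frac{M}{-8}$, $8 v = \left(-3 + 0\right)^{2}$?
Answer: $\frac{\sqrt{570}}{2} \approx 11.937$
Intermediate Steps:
$v = \frac{9}{8}$ ($v = \frac{\left(-3 + 0\right)^{2}}{8} = \frac{\left(-3\right)^{2}}{8} = \frac{1}{8} \cdot 9 = \frac{9}{8} \approx 1.125$)
$l{\left(M \right)} = \frac{5}{2} - \frac{M}{8}$ ($l{\left(M \right)} = \left(-10\right) \left(- \frac{1}{4}\right) + M \left(- \frac{1}{8}\right) = \frac{5}{2} - \frac{M}{8}$)
$\sqrt{l{\left(v 5 \cdot 0 \right)} + 140} = \sqrt{\left(\frac{5}{2} - \frac{\frac{9}{8} \cdot 5 \cdot 0}{8}\right) + 140} = \sqrt{\left(\frac{5}{2} - \frac{\frac{45}{8} \cdot 0}{8}\right) + 140} = \sqrt{\left(\frac{5}{2} - 0\right) + 140} = \sqrt{\left(\frac{5}{2} + 0\right) + 140} = \sqrt{\frac{5}{2} + 140} = \sqrt{\frac{285}{2}} = \frac{\sqrt{570}}{2}$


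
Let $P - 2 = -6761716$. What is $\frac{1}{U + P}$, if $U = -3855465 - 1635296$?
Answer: $- \frac{1}{12252475} \approx -8.1616 \cdot 10^{-8}$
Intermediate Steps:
$U = -5490761$ ($U = -3855465 - 1635296 = -5490761$)
$P = -6761714$ ($P = 2 - 6761716 = -6761714$)
$\frac{1}{U + P} = \frac{1}{-5490761 - 6761714} = \frac{1}{-12252475} = - \frac{1}{12252475}$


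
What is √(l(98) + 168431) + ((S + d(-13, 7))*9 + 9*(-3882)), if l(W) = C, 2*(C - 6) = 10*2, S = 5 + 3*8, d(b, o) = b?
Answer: -34794 + √168447 ≈ -34384.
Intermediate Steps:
S = 29 (S = 5 + 24 = 29)
C = 16 (C = 6 + (10*2)/2 = 6 + (½)*20 = 6 + 10 = 16)
l(W) = 16
√(l(98) + 168431) + ((S + d(-13, 7))*9 + 9*(-3882)) = √(16 + 168431) + ((29 - 13)*9 + 9*(-3882)) = √168447 + (16*9 - 34938) = √168447 + (144 - 34938) = √168447 - 34794 = -34794 + √168447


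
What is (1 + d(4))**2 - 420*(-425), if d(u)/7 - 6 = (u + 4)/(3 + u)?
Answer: 181101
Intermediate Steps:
d(u) = 42 + 7*(4 + u)/(3 + u) (d(u) = 42 + 7*((u + 4)/(3 + u)) = 42 + 7*((4 + u)/(3 + u)) = 42 + 7*(4 + u)/(3 + u))
(1 + d(4))**2 - 420*(-425) = (1 + 7*(22 + 7*4)/(3 + 4))**2 - 420*(-425) = (1 + 7*(22 + 28)/7)**2 + 178500 = (1 + 7*(1/7)*50)**2 + 178500 = (1 + 50)**2 + 178500 = 51**2 + 178500 = 2601 + 178500 = 181101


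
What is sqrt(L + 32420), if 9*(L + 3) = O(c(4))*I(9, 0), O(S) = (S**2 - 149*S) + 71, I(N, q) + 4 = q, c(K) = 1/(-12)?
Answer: sqrt(10491095)/18 ≈ 179.94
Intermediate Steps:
c(K) = -1/12
I(N, q) = -4 + q
O(S) = 71 + S**2 - 149*S
L = -12985/324 (L = -3 + ((71 + (-1/12)**2 - 149*(-1/12))*(-4 + 0))/9 = -3 + ((71 + 1/144 + 149/12)*(-4))/9 = -3 + ((12013/144)*(-4))/9 = -3 + (1/9)*(-12013/36) = -3 - 12013/324 = -12985/324 ≈ -40.077)
sqrt(L + 32420) = sqrt(-12985/324 + 32420) = sqrt(10491095/324) = sqrt(10491095)/18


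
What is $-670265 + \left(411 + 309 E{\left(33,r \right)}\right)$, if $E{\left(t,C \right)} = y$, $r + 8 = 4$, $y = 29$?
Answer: $-660893$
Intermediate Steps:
$r = -4$ ($r = -8 + 4 = -4$)
$E{\left(t,C \right)} = 29$
$-670265 + \left(411 + 309 E{\left(33,r \right)}\right) = -670265 + \left(411 + 309 \cdot 29\right) = -670265 + \left(411 + 8961\right) = -670265 + 9372 = -660893$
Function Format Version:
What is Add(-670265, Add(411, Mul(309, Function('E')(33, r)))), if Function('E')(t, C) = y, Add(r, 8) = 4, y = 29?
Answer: -660893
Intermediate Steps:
r = -4 (r = Add(-8, 4) = -4)
Function('E')(t, C) = 29
Add(-670265, Add(411, Mul(309, Function('E')(33, r)))) = Add(-670265, Add(411, Mul(309, 29))) = Add(-670265, Add(411, 8961)) = Add(-670265, 9372) = -660893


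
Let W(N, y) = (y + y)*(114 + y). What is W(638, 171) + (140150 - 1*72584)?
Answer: 165036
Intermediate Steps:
W(N, y) = 2*y*(114 + y) (W(N, y) = (2*y)*(114 + y) = 2*y*(114 + y))
W(638, 171) + (140150 - 1*72584) = 2*171*(114 + 171) + (140150 - 1*72584) = 2*171*285 + (140150 - 72584) = 97470 + 67566 = 165036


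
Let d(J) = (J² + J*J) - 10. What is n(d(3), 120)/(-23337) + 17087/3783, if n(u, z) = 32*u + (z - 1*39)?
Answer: 132494816/29427957 ≈ 4.5023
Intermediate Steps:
d(J) = -10 + 2*J² (d(J) = (J² + J²) - 10 = 2*J² - 10 = -10 + 2*J²)
n(u, z) = -39 + z + 32*u (n(u, z) = 32*u + (z - 39) = 32*u + (-39 + z) = -39 + z + 32*u)
n(d(3), 120)/(-23337) + 17087/3783 = (-39 + 120 + 32*(-10 + 2*3²))/(-23337) + 17087/3783 = (-39 + 120 + 32*(-10 + 2*9))*(-1/23337) + 17087*(1/3783) = (-39 + 120 + 32*(-10 + 18))*(-1/23337) + 17087/3783 = (-39 + 120 + 32*8)*(-1/23337) + 17087/3783 = (-39 + 120 + 256)*(-1/23337) + 17087/3783 = 337*(-1/23337) + 17087/3783 = -337/23337 + 17087/3783 = 132494816/29427957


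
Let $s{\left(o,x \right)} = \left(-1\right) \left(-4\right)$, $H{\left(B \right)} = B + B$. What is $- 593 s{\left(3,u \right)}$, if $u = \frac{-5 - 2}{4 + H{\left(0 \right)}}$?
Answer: $-2372$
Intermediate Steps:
$H{\left(B \right)} = 2 B$
$u = - \frac{7}{4}$ ($u = \frac{-5 - 2}{4 + 2 \cdot 0} = - \frac{7}{4 + 0} = - \frac{7}{4} \approx -1.75$)
$s{\left(o,x \right)} = 4$
$- 593 s{\left(3,u \right)} = \left(-593\right) 4 = -2372$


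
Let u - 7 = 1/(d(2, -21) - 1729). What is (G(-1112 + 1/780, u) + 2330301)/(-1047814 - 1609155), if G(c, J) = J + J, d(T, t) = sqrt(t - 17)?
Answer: -366654092233/418050159429 + 2*I*sqrt(38)/7942953029151 ≈ -0.87706 + 1.5522e-12*I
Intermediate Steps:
d(T, t) = sqrt(-17 + t)
u = 7 + 1/(-1729 + I*sqrt(38)) (u = 7 + 1/(sqrt(-17 - 21) - 1729) = 7 + 1/(sqrt(-38) - 1729) = 7 + 1/(I*sqrt(38) - 1729) = 7 + 1/(-1729 + I*sqrt(38)) ≈ 6.9994 - 2.062e-6*I)
G(c, J) = 2*J
(G(-1112 + 1/780, u) + 2330301)/(-1047814 - 1609155) = (2*(1101296/157341 - I*sqrt(38)/2989479) + 2330301)/(-1047814 - 1609155) = ((2202592/157341 - 2*I*sqrt(38)/2989479) + 2330301)/(-2656969) = (366654092233/157341 - 2*I*sqrt(38)/2989479)*(-1/2656969) = -366654092233/418050159429 + 2*I*sqrt(38)/7942953029151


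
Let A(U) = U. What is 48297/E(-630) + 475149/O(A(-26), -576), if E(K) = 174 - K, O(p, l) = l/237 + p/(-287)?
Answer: -1443162113143/7108700 ≈ -2.0301e+5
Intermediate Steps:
O(p, l) = -p/287 + l/237 (O(p, l) = l*(1/237) + p*(-1/287) = l/237 - p/287 = -p/287 + l/237)
E(K) = 174 - K
48297/E(-630) + 475149/O(A(-26), -576) = 48297/(174 - 1*(-630)) + 475149/(-1/287*(-26) + (1/237)*(-576)) = 48297/(174 + 630) + 475149/(26/287 - 192/79) = 48297/804 + 475149/(-53050/22673) = 48297*(1/804) + 475149*(-22673/53050) = 16099/268 - 10773053277/53050 = -1443162113143/7108700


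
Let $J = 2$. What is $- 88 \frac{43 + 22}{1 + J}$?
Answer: $- \frac{5720}{3} \approx -1906.7$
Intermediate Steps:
$- 88 \frac{43 + 22}{1 + J} = - 88 \frac{43 + 22}{1 + 2} = - 88 \cdot \frac{65}{3} = - 88 \cdot 65 \cdot \frac{1}{3} = \left(-88\right) \frac{65}{3} = - \frac{5720}{3}$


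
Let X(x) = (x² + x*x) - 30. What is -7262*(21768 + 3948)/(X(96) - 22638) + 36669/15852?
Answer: 82236385063/1865252 ≈ 44089.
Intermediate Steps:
X(x) = -30 + 2*x² (X(x) = (x² + x²) - 30 = 2*x² - 30 = -30 + 2*x²)
-7262*(21768 + 3948)/(X(96) - 22638) + 36669/15852 = -7262*(21768 + 3948)/((-30 + 2*96²) - 22638) + 36669/15852 = -7262*25716/((-30 + 2*9216) - 22638) + 36669*(1/15852) = -7262*25716/((-30 + 18432) - 22638) + 12223/5284 = -7262*25716/(18402 - 22638) + 12223/5284 = -7262/((-4236*1/25716)) + 12223/5284 = -7262/(-353/2143) + 12223/5284 = -7262*(-2143/353) + 12223/5284 = 15562466/353 + 12223/5284 = 82236385063/1865252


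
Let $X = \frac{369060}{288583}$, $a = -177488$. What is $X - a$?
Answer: $\frac{51220388564}{288583} \approx 1.7749 \cdot 10^{5}$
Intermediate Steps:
$X = \frac{369060}{288583}$ ($X = 369060 \cdot \frac{1}{288583} = \frac{369060}{288583} \approx 1.2789$)
$X - a = \frac{369060}{288583} - -177488 = \frac{369060}{288583} + 177488 = \frac{51220388564}{288583}$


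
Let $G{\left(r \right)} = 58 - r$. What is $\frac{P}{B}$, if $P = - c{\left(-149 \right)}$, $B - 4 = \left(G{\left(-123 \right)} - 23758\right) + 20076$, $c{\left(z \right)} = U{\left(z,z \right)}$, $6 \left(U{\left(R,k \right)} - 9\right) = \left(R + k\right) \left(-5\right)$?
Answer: $\frac{772}{10491} \approx 0.073587$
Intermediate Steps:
$U{\left(R,k \right)} = 9 - \frac{5 R}{6} - \frac{5 k}{6}$ ($U{\left(R,k \right)} = 9 + \frac{\left(R + k\right) \left(-5\right)}{6} = 9 + \frac{- 5 R - 5 k}{6} = 9 - \left(\frac{5 R}{6} + \frac{5 k}{6}\right) = 9 - \frac{5 R}{6} - \frac{5 k}{6}$)
$c{\left(z \right)} = 9 - \frac{5 z}{3}$ ($c{\left(z \right)} = 9 - \frac{5 z}{6} - \frac{5 z}{6} = 9 - \frac{5 z}{3}$)
$B = -3497$ ($B = 4 + \left(\left(\left(58 - -123\right) - 23758\right) + 20076\right) = 4 + \left(\left(\left(58 + 123\right) - 23758\right) + 20076\right) = 4 + \left(\left(181 - 23758\right) + 20076\right) = 4 + \left(-23577 + 20076\right) = 4 - 3501 = -3497$)
$P = - \frac{772}{3}$ ($P = - (9 - - \frac{745}{3}) = - (9 + \frac{745}{3}) = \left(-1\right) \frac{772}{3} = - \frac{772}{3} \approx -257.33$)
$\frac{P}{B} = - \frac{772}{3 \left(-3497\right)} = \left(- \frac{772}{3}\right) \left(- \frac{1}{3497}\right) = \frac{772}{10491}$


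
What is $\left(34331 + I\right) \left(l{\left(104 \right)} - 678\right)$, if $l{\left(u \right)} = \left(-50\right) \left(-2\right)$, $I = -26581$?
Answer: $-4479500$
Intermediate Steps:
$l{\left(u \right)} = 100$
$\left(34331 + I\right) \left(l{\left(104 \right)} - 678\right) = \left(34331 - 26581\right) \left(100 - 678\right) = 7750 \left(-578\right) = -4479500$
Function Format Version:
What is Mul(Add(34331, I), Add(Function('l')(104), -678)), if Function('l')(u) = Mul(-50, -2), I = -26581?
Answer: -4479500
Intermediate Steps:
Function('l')(u) = 100
Mul(Add(34331, I), Add(Function('l')(104), -678)) = Mul(Add(34331, -26581), Add(100, -678)) = Mul(7750, -578) = -4479500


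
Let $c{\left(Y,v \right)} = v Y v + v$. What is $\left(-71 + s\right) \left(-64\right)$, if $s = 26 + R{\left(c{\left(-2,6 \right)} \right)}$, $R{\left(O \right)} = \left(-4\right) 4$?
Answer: $3904$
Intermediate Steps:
$c{\left(Y,v \right)} = v + Y v^{2}$ ($c{\left(Y,v \right)} = Y v v + v = Y v^{2} + v = v + Y v^{2}$)
$R{\left(O \right)} = -16$
$s = 10$ ($s = 26 - 16 = 10$)
$\left(-71 + s\right) \left(-64\right) = \left(-71 + 10\right) \left(-64\right) = \left(-61\right) \left(-64\right) = 3904$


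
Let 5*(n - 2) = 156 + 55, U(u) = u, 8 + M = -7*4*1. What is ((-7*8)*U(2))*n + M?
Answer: -24932/5 ≈ -4986.4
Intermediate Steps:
M = -36 (M = -8 - 7*4*1 = -8 - 28*1 = -8 - 28 = -36)
n = 221/5 (n = 2 + (156 + 55)/5 = 2 + (⅕)*211 = 2 + 211/5 = 221/5 ≈ 44.200)
((-7*8)*U(2))*n + M = (-7*8*2)*(221/5) - 36 = -56*2*(221/5) - 36 = -112*221/5 - 36 = -24752/5 - 36 = -24932/5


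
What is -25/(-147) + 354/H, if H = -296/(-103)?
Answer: 2683657/21756 ≈ 123.35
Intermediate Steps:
H = 296/103 (H = -296*(-1/103) = 296/103 ≈ 2.8738)
-25/(-147) + 354/H = -25/(-147) + 354/(296/103) = -25*(-1/147) + 354*(103/296) = 25/147 + 18231/148 = 2683657/21756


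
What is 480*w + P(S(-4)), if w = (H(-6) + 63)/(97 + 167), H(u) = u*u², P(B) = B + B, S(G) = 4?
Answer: -2972/11 ≈ -270.18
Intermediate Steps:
P(B) = 2*B
H(u) = u³
w = -51/88 (w = ((-6)³ + 63)/(97 + 167) = (-216 + 63)/264 = -153*1/264 = -51/88 ≈ -0.57955)
480*w + P(S(-4)) = 480*(-51/88) + 2*4 = -3060/11 + 8 = -2972/11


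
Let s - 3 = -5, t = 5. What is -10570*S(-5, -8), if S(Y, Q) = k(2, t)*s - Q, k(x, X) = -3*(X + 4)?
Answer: -655340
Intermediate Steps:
k(x, X) = -12 - 3*X (k(x, X) = -3*(4 + X) = -12 - 3*X)
s = -2 (s = 3 - 5 = -2)
S(Y, Q) = 54 - Q (S(Y, Q) = (-12 - 3*5)*(-2) - Q = (-12 - 15)*(-2) - Q = -27*(-2) - Q = 54 - Q)
-10570*S(-5, -8) = -10570*(54 - 1*(-8)) = -10570*(54 + 8) = -10570*62 = -655340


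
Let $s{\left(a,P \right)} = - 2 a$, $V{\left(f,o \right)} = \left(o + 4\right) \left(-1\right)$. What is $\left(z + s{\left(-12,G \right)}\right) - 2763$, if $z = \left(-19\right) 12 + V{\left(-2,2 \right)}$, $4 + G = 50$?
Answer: $-2973$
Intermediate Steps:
$G = 46$ ($G = -4 + 50 = 46$)
$V{\left(f,o \right)} = -4 - o$ ($V{\left(f,o \right)} = \left(4 + o\right) \left(-1\right) = -4 - o$)
$z = -234$ ($z = \left(-19\right) 12 - 6 = -228 - 6 = -234$)
$\left(z + s{\left(-12,G \right)}\right) - 2763 = \left(-234 - -24\right) - 2763 = \left(-234 + 24\right) - 2763 = -210 - 2763 = -2973$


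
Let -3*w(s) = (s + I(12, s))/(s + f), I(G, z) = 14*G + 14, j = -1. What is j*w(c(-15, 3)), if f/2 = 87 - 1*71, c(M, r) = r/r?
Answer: 61/33 ≈ 1.8485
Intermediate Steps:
c(M, r) = 1
I(G, z) = 14 + 14*G
f = 32 (f = 2*(87 - 1*71) = 2*(87 - 71) = 2*16 = 32)
w(s) = -(182 + s)/(3*(32 + s)) (w(s) = -(s + (14 + 14*12))/(3*(s + 32)) = -(s + (14 + 168))/(3*(32 + s)) = -(s + 182)/(3*(32 + s)) = -(182 + s)/(3*(32 + s)))
j*w(c(-15, 3)) = -(-182 - 1*1)/(3*(32 + 1)) = -(-182 - 1)/(3*33) = -(-183)/(3*33) = -1*(-61/33) = 61/33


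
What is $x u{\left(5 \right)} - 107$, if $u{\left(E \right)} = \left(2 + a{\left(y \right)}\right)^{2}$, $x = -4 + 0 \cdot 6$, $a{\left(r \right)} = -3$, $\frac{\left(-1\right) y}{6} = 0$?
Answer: $-111$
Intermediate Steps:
$y = 0$ ($y = \left(-6\right) 0 = 0$)
$x = -4$ ($x = -4 + 0 = -4$)
$u{\left(E \right)} = 1$ ($u{\left(E \right)} = \left(2 - 3\right)^{2} = \left(-1\right)^{2} = 1$)
$x u{\left(5 \right)} - 107 = \left(-4\right) 1 - 107 = -4 - 107 = -111$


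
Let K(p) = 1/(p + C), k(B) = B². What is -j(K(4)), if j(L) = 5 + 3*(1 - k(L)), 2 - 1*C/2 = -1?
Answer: -797/100 ≈ -7.9700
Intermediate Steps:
C = 6 (C = 4 - 2*(-1) = 4 + 2 = 6)
K(p) = 1/(6 + p) (K(p) = 1/(p + 6) = 1/(6 + p))
j(L) = 8 - 3*L² (j(L) = 5 + 3*(1 - L²) = 5 + (3 - 3*L²) = 8 - 3*L²)
-j(K(4)) = -(8 - 3/(6 + 4)²) = -(8 - 3*(1/10)²) = -(8 - 3*(⅒)²) = -(8 - 3*1/100) = -(8 - 3/100) = -1*797/100 = -797/100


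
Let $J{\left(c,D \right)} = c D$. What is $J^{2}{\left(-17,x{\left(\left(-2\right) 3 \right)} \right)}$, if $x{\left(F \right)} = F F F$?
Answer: $13483584$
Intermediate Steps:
$x{\left(F \right)} = F^{3}$ ($x{\left(F \right)} = F^{2} F = F^{3}$)
$J{\left(c,D \right)} = D c$
$J^{2}{\left(-17,x{\left(\left(-2\right) 3 \right)} \right)} = \left(\left(\left(-2\right) 3\right)^{3} \left(-17\right)\right)^{2} = \left(\left(-6\right)^{3} \left(-17\right)\right)^{2} = \left(\left(-216\right) \left(-17\right)\right)^{2} = 3672^{2} = 13483584$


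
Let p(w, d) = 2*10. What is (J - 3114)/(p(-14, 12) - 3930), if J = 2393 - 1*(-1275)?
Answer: -277/1955 ≈ -0.14169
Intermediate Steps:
p(w, d) = 20
J = 3668 (J = 2393 + 1275 = 3668)
(J - 3114)/(p(-14, 12) - 3930) = (3668 - 3114)/(20 - 3930) = 554/(-3910) = 554*(-1/3910) = -277/1955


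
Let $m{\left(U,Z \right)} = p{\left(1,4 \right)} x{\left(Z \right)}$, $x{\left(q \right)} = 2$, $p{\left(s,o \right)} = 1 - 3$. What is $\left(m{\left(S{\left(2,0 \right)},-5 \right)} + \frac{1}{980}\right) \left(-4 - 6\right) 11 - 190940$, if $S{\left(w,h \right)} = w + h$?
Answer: $- \frac{18669011}{98} \approx -1.905 \cdot 10^{5}$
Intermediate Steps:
$p{\left(s,o \right)} = -2$
$S{\left(w,h \right)} = h + w$
$m{\left(U,Z \right)} = -4$ ($m{\left(U,Z \right)} = \left(-2\right) 2 = -4$)
$\left(m{\left(S{\left(2,0 \right)},-5 \right)} + \frac{1}{980}\right) \left(-4 - 6\right) 11 - 190940 = \left(-4 + \frac{1}{980}\right) \left(-4 - 6\right) 11 - 190940 = \left(-4 + \frac{1}{980}\right) \left(\left(-10\right) 11\right) - 190940 = \left(- \frac{3919}{980}\right) \left(-110\right) - 190940 = \frac{43109}{98} - 190940 = - \frac{18669011}{98}$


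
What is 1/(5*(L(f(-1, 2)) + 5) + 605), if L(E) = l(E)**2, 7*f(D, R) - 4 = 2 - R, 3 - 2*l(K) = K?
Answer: 196/124925 ≈ 0.0015689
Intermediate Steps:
l(K) = 3/2 - K/2
f(D, R) = 6/7 - R/7 (f(D, R) = 4/7 + (2 - R)/7 = 4/7 + (2/7 - R/7) = 6/7 - R/7)
L(E) = (3/2 - E/2)**2
1/(5*(L(f(-1, 2)) + 5) + 605) = 1/(5*((-3 + (6/7 - 1/7*2))**2/4 + 5) + 605) = 1/(5*((-3 + (6/7 - 2/7))**2/4 + 5) + 605) = 1/(5*((-3 + 4/7)**2/4 + 5) + 605) = 1/(5*((-17/7)**2/4 + 5) + 605) = 1/(5*((1/4)*(289/49) + 5) + 605) = 1/(5*(289/196 + 5) + 605) = 1/(5*(1269/196) + 605) = 1/(6345/196 + 605) = 1/(124925/196) = 196/124925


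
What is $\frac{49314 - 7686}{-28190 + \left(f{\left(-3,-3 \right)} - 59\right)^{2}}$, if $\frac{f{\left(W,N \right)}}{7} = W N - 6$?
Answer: $- \frac{20814}{13373} \approx -1.5564$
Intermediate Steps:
$f{\left(W,N \right)} = -42 + 7 N W$ ($f{\left(W,N \right)} = 7 \left(W N - 6\right) = 7 \left(N W - 6\right) = 7 \left(-6 + N W\right) = -42 + 7 N W$)
$\frac{49314 - 7686}{-28190 + \left(f{\left(-3,-3 \right)} - 59\right)^{2}} = \frac{49314 - 7686}{-28190 + \left(\left(-42 + 7 \left(-3\right) \left(-3\right)\right) - 59\right)^{2}} = \frac{41628}{-28190 + \left(\left(-42 + 63\right) - 59\right)^{2}} = \frac{41628}{-28190 + \left(21 - 59\right)^{2}} = \frac{41628}{-28190 + \left(-38\right)^{2}} = \frac{41628}{-28190 + 1444} = \frac{41628}{-26746} = 41628 \left(- \frac{1}{26746}\right) = - \frac{20814}{13373}$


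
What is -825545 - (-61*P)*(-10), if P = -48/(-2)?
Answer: -840185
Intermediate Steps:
P = 24 (P = -48*(-½) = 24)
-825545 - (-61*P)*(-10) = -825545 - (-61*24)*(-10) = -825545 - (-1464)*(-10) = -825545 - 1*14640 = -825545 - 14640 = -840185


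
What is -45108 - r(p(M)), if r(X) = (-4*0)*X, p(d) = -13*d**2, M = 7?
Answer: -45108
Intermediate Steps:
r(X) = 0 (r(X) = 0*X = 0)
-45108 - r(p(M)) = -45108 - 1*0 = -45108 + 0 = -45108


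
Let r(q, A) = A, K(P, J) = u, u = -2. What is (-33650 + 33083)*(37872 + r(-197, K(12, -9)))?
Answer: -21472290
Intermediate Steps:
K(P, J) = -2
(-33650 + 33083)*(37872 + r(-197, K(12, -9))) = (-33650 + 33083)*(37872 - 2) = -567*37870 = -21472290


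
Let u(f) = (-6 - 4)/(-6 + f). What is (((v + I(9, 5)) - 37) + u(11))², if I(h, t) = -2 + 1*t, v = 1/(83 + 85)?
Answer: 36566209/28224 ≈ 1295.6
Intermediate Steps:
v = 1/168 ≈ 0.0059524
I(h, t) = -2 + t
u(f) = -10/(-6 + f)
(((v + I(9, 5)) - 37) + u(11))² = (((1/168 + (-2 + 5)) - 37) - 10/(-6 + 11))² = (((1/168 + 3) - 37) - 10/5)² = ((505/168 - 37) - 10*⅕)² = (-5711/168 - 2)² = (-6047/168)² = 36566209/28224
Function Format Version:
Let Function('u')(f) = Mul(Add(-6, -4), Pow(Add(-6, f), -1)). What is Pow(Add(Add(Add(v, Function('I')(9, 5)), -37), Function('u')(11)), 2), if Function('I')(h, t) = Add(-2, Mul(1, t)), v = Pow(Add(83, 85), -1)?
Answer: Rational(36566209, 28224) ≈ 1295.6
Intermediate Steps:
v = Rational(1, 168) (v = Pow(168, -1) = Rational(1, 168) ≈ 0.0059524)
Function('I')(h, t) = Add(-2, t)
Function('u')(f) = Mul(-10, Pow(Add(-6, f), -1))
Pow(Add(Add(Add(v, Function('I')(9, 5)), -37), Function('u')(11)), 2) = Pow(Add(Add(Add(Rational(1, 168), Add(-2, 5)), -37), Mul(-10, Pow(Add(-6, 11), -1))), 2) = Pow(Add(Add(Add(Rational(1, 168), 3), -37), Mul(-10, Pow(5, -1))), 2) = Pow(Add(Add(Rational(505, 168), -37), Mul(-10, Rational(1, 5))), 2) = Pow(Add(Rational(-5711, 168), -2), 2) = Pow(Rational(-6047, 168), 2) = Rational(36566209, 28224)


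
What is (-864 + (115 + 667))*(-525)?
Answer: 43050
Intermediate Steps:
(-864 + (115 + 667))*(-525) = (-864 + 782)*(-525) = -82*(-525) = 43050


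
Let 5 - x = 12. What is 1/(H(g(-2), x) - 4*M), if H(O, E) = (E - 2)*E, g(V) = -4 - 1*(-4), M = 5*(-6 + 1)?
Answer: 1/163 ≈ 0.0061350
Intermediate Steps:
x = -7 (x = 5 - 1*12 = 5 - 12 = -7)
M = -25 (M = 5*(-5) = -25)
g(V) = 0 (g(V) = -4 + 4 = 0)
H(O, E) = E*(-2 + E) (H(O, E) = (-2 + E)*E = E*(-2 + E))
1/(H(g(-2), x) - 4*M) = 1/(-7*(-2 - 7) - 4*(-25)) = 1/(-7*(-9) + 100) = 1/(63 + 100) = 1/163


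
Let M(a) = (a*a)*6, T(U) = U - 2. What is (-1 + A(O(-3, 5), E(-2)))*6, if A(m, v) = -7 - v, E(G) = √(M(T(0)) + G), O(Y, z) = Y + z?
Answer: -48 - 6*√22 ≈ -76.142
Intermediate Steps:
T(U) = -2 + U
M(a) = 6*a² (M(a) = a²*6 = 6*a²)
E(G) = √(24 + G) (E(G) = √(6*(-2 + 0)² + G) = √(6*(-2)² + G) = √(6*4 + G) = √(24 + G))
(-1 + A(O(-3, 5), E(-2)))*6 = (-1 + (-7 - √(24 - 2)))*6 = (-1 + (-7 - √22))*6 = (-8 - √22)*6 = -48 - 6*√22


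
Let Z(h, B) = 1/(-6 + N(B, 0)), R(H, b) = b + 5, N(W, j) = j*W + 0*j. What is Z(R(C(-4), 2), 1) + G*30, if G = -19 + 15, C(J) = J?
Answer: -721/6 ≈ -120.17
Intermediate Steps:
N(W, j) = W*j (N(W, j) = W*j + 0 = W*j)
R(H, b) = 5 + b
G = -4
Z(h, B) = -⅙ (Z(h, B) = 1/(-6 + B*0) = 1/(-6 + 0) = 1/(-6) = -⅙)
Z(R(C(-4), 2), 1) + G*30 = -⅙ - 4*30 = -⅙ - 120 = -721/6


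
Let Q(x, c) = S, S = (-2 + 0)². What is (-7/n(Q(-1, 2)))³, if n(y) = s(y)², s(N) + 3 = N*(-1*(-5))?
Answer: -343/24137569 ≈ -1.4210e-5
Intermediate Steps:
s(N) = -3 + 5*N (s(N) = -3 + N*(-1*(-5)) = -3 + N*5 = -3 + 5*N)
S = 4 (S = (-2)² = 4)
Q(x, c) = 4
n(y) = (-3 + 5*y)²
(-7/n(Q(-1, 2)))³ = (-7/(-3 + 5*4)²)³ = (-7/(-3 + 20)²)³ = (-7/(17²))³ = (-7/289)³ = -343/24137569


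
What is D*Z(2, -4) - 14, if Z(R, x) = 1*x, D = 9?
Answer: -50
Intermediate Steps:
Z(R, x) = x
D*Z(2, -4) - 14 = 9*(-4) - 14 = -36 - 14 = -50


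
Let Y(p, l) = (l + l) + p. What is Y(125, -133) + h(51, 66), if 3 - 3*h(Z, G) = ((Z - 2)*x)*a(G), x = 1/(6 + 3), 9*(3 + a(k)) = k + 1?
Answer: -35980/243 ≈ -148.07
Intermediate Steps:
a(k) = -26/9 + k/9 (a(k) = -3 + (k + 1)/9 = -3 + (1 + k)/9 = -3 + (⅑ + k/9) = -26/9 + k/9)
x = ⅑ (x = 1/9 = ⅑ ≈ 0.11111)
Y(p, l) = p + 2*l (Y(p, l) = 2*l + p = p + 2*l)
h(Z, G) = 1 - (-26/9 + G/9)*(-2/9 + Z/9)/3 (h(Z, G) = 1 - (Z - 2)*(⅑)*(-26/9 + G/9)/3 = 1 - (-2 + Z)*(⅑)*(-26/9 + G/9)/3 = 1 - (-2/9 + Z/9)*(-26/9 + G/9)/3 = 1 - (-26/9 + G/9)*(-2/9 + Z/9)/3)
Y(125, -133) + h(51, 66) = (125 + 2*(-133)) + (191/243 + (2/243)*66 - 1/243*51*(-26 + 66)) = (125 - 266) + (191/243 + 44/81 - 1/243*51*40) = -141 + (191/243 + 44/81 - 680/81) = -141 - 1717/243 = -35980/243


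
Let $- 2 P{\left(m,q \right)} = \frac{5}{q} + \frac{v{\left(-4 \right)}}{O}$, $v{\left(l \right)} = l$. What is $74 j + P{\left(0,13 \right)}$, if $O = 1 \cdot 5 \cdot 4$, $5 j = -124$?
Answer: $- \frac{119294}{65} \approx -1835.3$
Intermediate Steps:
$j = - \frac{124}{5}$ ($j = \frac{1}{5} \left(-124\right) = - \frac{124}{5} \approx -24.8$)
$O = 20$ ($O = 5 \cdot 4 = 20$)
$P{\left(m,q \right)} = \frac{1}{10} - \frac{5}{2 q}$ ($P{\left(m,q \right)} = - \frac{\frac{5}{q} - \frac{4}{20}}{2} = - \frac{\frac{5}{q} - \frac{1}{5}}{2} = - \frac{- \frac{1}{5} + \frac{5}{q}}{2} = \frac{1}{10} - \frac{5}{2 q}$)
$74 j + P{\left(0,13 \right)} = 74 \left(- \frac{124}{5}\right) + \frac{-25 + 13}{10 \cdot 13} = - \frac{9176}{5} + \frac{1}{10} \cdot \frac{1}{13} \left(-12\right) = - \frac{9176}{5} - \frac{6}{65} = - \frac{119294}{65}$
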